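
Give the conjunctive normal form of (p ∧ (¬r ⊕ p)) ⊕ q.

(p ∨ q) ∧ (r ∨ ¬p ∨ q) ∧ (¬p ∨ ¬r ∨ ¬q)

(p ∧ (¬r ⊕ p)) ⊕ q
≡ ((p ∧ (¬r ⊕ p)) ∨ q) ∧ ¬(p ∧ (¬r ⊕ p) ∧ q)   (expand ⊕)
≡ ((p ∧ (¬r ∨ p) ∧ ¬(¬r ∧ p)) ∨ q) ∧ ¬(p ∧ (¬r ⊕ p) ∧ q)   (expand ⊕)
≡ ((p ∧ (¬r ∨ p) ∧ ¬(¬r ∧ p)) ∨ q) ∧ ¬(p ∧ (¬r ∨ p) ∧ ¬(¬r ∧ p) ∧ q)   (expand ⊕)
≡ ((p ∧ (¬r ∨ p) ∧ (¬¬r ∨ ¬p)) ∨ q) ∧ ¬(p ∧ (¬r ∨ p) ∧ ¬(¬r ∧ p) ∧ q)   (De Morgan)
≡ ((p ∧ (¬r ∨ p) ∧ (r ∨ ¬p)) ∨ q) ∧ ¬(p ∧ (¬r ∨ p) ∧ ¬(¬r ∧ p) ∧ q)   (double negation)
≡ ((p ∧ (¬r ∨ p) ∧ (r ∨ ¬p)) ∨ q) ∧ (¬p ∨ ¬(¬r ∨ p) ∨ ¬¬(¬r ∧ p) ∨ ¬q)   (De Morgan)
≡ ((p ∧ (¬r ∨ p) ∧ (r ∨ ¬p)) ∨ q) ∧ (¬p ∨ (¬¬r ∧ ¬p) ∨ ¬¬(¬r ∧ p) ∨ ¬q)   (De Morgan)
≡ ((p ∧ (¬r ∨ p) ∧ (r ∨ ¬p)) ∨ q) ∧ (¬p ∨ (r ∧ ¬p) ∨ ¬¬(¬r ∧ p) ∨ ¬q)   (double negation)
≡ ((p ∧ (¬r ∨ p) ∧ (r ∨ ¬p)) ∨ q) ∧ (¬p ∨ (r ∧ ¬p) ∨ (¬r ∧ p) ∨ ¬q)   (double negation)
≡ (p ∨ q) ∧ (¬r ∨ p ∨ q) ∧ (r ∨ ¬p ∨ q) ∧ (¬p ∨ r ∨ ¬r ∨ ¬q) ∧ (¬p ∨ r ∨ p ∨ ¬q) ∧ (¬p ∨ ¬p ∨ ¬r ∨ ¬q) ∧ (¬p ∨ ¬p ∨ p ∨ ¬q)   (distribute ∨ over ∧)
≡ (p ∨ q) ∧ (r ∨ ¬p ∨ q) ∧ (¬p ∨ ¬r ∨ ¬q)   (simplify)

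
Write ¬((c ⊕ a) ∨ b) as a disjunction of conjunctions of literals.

¬((c ⊕ a) ∨ b)
⇔ ¬((c ∧ ¬a) ∨ (¬c ∧ a) ∨ b)   — expand ⊕
⇔ ¬(c ∧ ¬a) ∧ ¬(¬c ∧ a) ∧ ¬b   — De Morgan
⇔ (¬c ∨ ¬¬a) ∧ ¬(¬c ∧ a) ∧ ¬b   — De Morgan
⇔ (¬c ∨ a) ∧ ¬(¬c ∧ a) ∧ ¬b   — double negation
⇔ (¬c ∨ a) ∧ (¬¬c ∨ ¬a) ∧ ¬b   — De Morgan
⇔ (¬c ∨ a) ∧ (c ∨ ¬a) ∧ ¬b   — double negation
⇔ (¬c ∧ c ∧ ¬b) ∨ (¬c ∧ ¬a ∧ ¬b) ∨ (a ∧ c ∧ ¬b) ∨ (a ∧ ¬a ∧ ¬b)   — distribute ∧ over ∨
⇔ (¬c ∧ ¬a ∧ ¬b) ∨ (a ∧ c ∧ ¬b)   — simplify

(¬c ∧ ¬a ∧ ¬b) ∨ (a ∧ c ∧ ¬b)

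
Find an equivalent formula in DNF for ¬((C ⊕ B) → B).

¬((C ⊕ B) → B)
≡ ¬(¬(C ⊕ B) ∨ B)   — eliminate →
≡ ¬(¬((C ∧ ¬B) ∨ (¬C ∧ B)) ∨ B)   — expand ⊕
≡ ¬¬((C ∧ ¬B) ∨ (¬C ∧ B)) ∧ ¬B   — De Morgan
≡ ((C ∧ ¬B) ∨ (¬C ∧ B)) ∧ ¬B   — double negation
≡ (C ∧ ¬B ∧ ¬B) ∨ (¬C ∧ B ∧ ¬B)   — distribute ∧ over ∨
≡ C ∧ ¬B   — simplify

C ∧ ¬B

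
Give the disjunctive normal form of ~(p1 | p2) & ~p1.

~p1 & ~p2

~(p1 | p2) & ~p1
⇔ ~p1 & ~p2 & ~p1   [De Morgan]
⇔ ~p1 & ~p2   [simplify]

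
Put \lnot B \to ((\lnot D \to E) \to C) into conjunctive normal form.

(B \lor \lnot D \lor C) \land (B \lor \lnot E \lor C)

\lnot B \to ((\lnot D \to E) \to C)
≡ \lnot \lnot B \lor ((\lnot D \to E) \to C)   [eliminate \to]
≡ \lnot \lnot B \lor \lnot (\lnot D \to E) \lor C   [eliminate \to]
≡ \lnot \lnot B \lor \lnot (\lnot \lnot D \lor E) \lor C   [eliminate \to]
≡ B \lor \lnot (\lnot \lnot D \lor E) \lor C   [double negation]
≡ B \lor (\lnot \lnot \lnot D \land \lnot E) \lor C   [De Morgan]
≡ B \lor (\lnot D \land \lnot E) \lor C   [double negation]
≡ (B \lor \lnot D \lor C) \land (B \lor \lnot E \lor C)   [distribute \lor over \land]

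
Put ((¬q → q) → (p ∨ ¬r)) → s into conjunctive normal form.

(q ∨ s) ∧ (¬p ∨ s) ∧ (r ∨ s)

((¬q → q) → (p ∨ ¬r)) → s
= ¬((¬q → q) → (p ∨ ¬r)) ∨ s   — eliminate →
= ¬(¬(¬q → q) ∨ p ∨ ¬r) ∨ s   — eliminate →
= ¬(¬(¬¬q ∨ q) ∨ p ∨ ¬r) ∨ s   — eliminate →
= (¬¬(¬¬q ∨ q) ∧ ¬p ∧ ¬¬r) ∨ s   — De Morgan
= ((¬¬q ∨ q) ∧ ¬p ∧ ¬¬r) ∨ s   — double negation
= ((q ∨ q) ∧ ¬p ∧ ¬¬r) ∨ s   — double negation
= ((q ∨ q) ∧ ¬p ∧ r) ∨ s   — double negation
= (q ∨ q ∨ s) ∧ (¬p ∨ s) ∧ (r ∨ s)   — distribute ∨ over ∧
= (q ∨ s) ∧ (¬p ∨ s) ∧ (r ∨ s)   — simplify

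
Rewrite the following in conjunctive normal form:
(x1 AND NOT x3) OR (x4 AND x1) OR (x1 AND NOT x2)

x1 AND (NOT x3 OR x4 OR NOT x2)

(x1 AND NOT x3) OR (x4 AND x1) OR (x1 AND NOT x2)
⇔ (x1 OR x4 OR x1) AND (x1 OR x4 OR NOT x2) AND (x1 OR x1 OR x1) AND (x1 OR x1 OR NOT x2) AND (NOT x3 OR x4 OR x1) AND (NOT x3 OR x4 OR NOT x2) AND (NOT x3 OR x1 OR x1) AND (NOT x3 OR x1 OR NOT x2)   [distribute OR over AND]
⇔ x1 AND (NOT x3 OR x4 OR NOT x2)   [simplify]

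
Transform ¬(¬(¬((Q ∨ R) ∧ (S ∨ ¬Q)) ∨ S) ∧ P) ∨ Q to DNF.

(¬Q ∧ ¬R) ∨ S ∨ ¬P ∨ Q

¬(¬(¬((Q ∨ R) ∧ (S ∨ ¬Q)) ∨ S) ∧ P) ∨ Q
≡ ¬¬(¬((Q ∨ R) ∧ (S ∨ ¬Q)) ∨ S) ∨ ¬P ∨ Q   — De Morgan
≡ ¬((Q ∨ R) ∧ (S ∨ ¬Q)) ∨ S ∨ ¬P ∨ Q   — double negation
≡ ¬(Q ∨ R) ∨ ¬(S ∨ ¬Q) ∨ S ∨ ¬P ∨ Q   — De Morgan
≡ (¬Q ∧ ¬R) ∨ ¬(S ∨ ¬Q) ∨ S ∨ ¬P ∨ Q   — De Morgan
≡ (¬Q ∧ ¬R) ∨ (¬S ∧ ¬¬Q) ∨ S ∨ ¬P ∨ Q   — De Morgan
≡ (¬Q ∧ ¬R) ∨ (¬S ∧ Q) ∨ S ∨ ¬P ∨ Q   — double negation
≡ (¬Q ∧ ¬R) ∨ S ∨ ¬P ∨ Q   — simplify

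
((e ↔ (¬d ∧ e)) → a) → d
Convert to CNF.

¬a ∨ d

((e ↔ (¬d ∧ e)) → a) → d
= ¬((e ↔ (¬d ∧ e)) → a) ∨ d   [eliminate →]
= ¬(¬(e ↔ (¬d ∧ e)) ∨ a) ∨ d   [eliminate →]
= ¬(¬((e → (¬d ∧ e)) ∧ ((¬d ∧ e) → e)) ∨ a) ∨ d   [eliminate ↔]
= ¬(¬((¬e ∨ (¬d ∧ e)) ∧ ((¬d ∧ e) → e)) ∨ a) ∨ d   [eliminate →]
= ¬(¬((¬e ∨ (¬d ∧ e)) ∧ (¬(¬d ∧ e) ∨ e)) ∨ a) ∨ d   [eliminate →]
= (¬¬((¬e ∨ (¬d ∧ e)) ∧ (¬(¬d ∧ e) ∨ e)) ∧ ¬a) ∨ d   [De Morgan]
= ((¬e ∨ (¬d ∧ e)) ∧ (¬(¬d ∧ e) ∨ e) ∧ ¬a) ∨ d   [double negation]
= ((¬e ∨ (¬d ∧ e)) ∧ (¬¬d ∨ ¬e ∨ e) ∧ ¬a) ∨ d   [De Morgan]
= ((¬e ∨ (¬d ∧ e)) ∧ (d ∨ ¬e ∨ e) ∧ ¬a) ∨ d   [double negation]
= (¬e ∨ ¬d ∨ d) ∧ (¬e ∨ e ∨ d) ∧ (d ∨ ¬e ∨ e ∨ d) ∧ (¬a ∨ d)   [distribute ∨ over ∧]
= ¬a ∨ d   [simplify]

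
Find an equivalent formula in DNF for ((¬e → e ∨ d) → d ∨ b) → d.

((¬e → e ∨ d) → d ∨ b) → d
≡ ¬((¬e → e ∨ d) → d ∨ b) ∨ d   — eliminate →
≡ ¬(¬(¬e → e ∨ d) ∨ d ∨ b) ∨ d   — eliminate →
≡ ¬(¬(¬¬e ∨ e ∨ d) ∨ d ∨ b) ∨ d   — eliminate →
≡ ¬¬(¬¬e ∨ e ∨ d) ∧ ¬d ∧ ¬b ∨ d   — De Morgan
≡ (¬¬e ∨ e ∨ d) ∧ ¬d ∧ ¬b ∨ d   — double negation
≡ (e ∨ e ∨ d) ∧ ¬d ∧ ¬b ∨ d   — double negation
≡ e ∧ ¬d ∧ ¬b ∨ e ∧ ¬d ∧ ¬b ∨ d ∧ ¬d ∧ ¬b ∨ d   — distribute ∧ over ∨
≡ e ∧ ¬d ∧ ¬b ∨ d   — simplify

e ∧ ¬d ∧ ¬b ∨ d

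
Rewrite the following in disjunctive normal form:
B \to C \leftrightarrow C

B \land \lnot C \lor C

B \to C \leftrightarrow C
= ((B \to C) \to C) \land (C \to (B \to C))   [eliminate \leftrightarrow]
= (\lnot (B \to C) \lor C) \land (C \to (B \to C))   [eliminate \to]
= (\lnot (\lnot B \lor C) \lor C) \land (C \to (B \to C))   [eliminate \to]
= (\lnot (\lnot B \lor C) \lor C) \land (\lnot C \lor (B \to C))   [eliminate \to]
= (\lnot (\lnot B \lor C) \lor C) \land (\lnot C \lor \lnot B \lor C)   [eliminate \to]
= (\lnot \lnot B \land \lnot C \lor C) \land (\lnot C \lor \lnot B \lor C)   [De Morgan]
= (B \land \lnot C \lor C) \land (\lnot C \lor \lnot B \lor C)   [double negation]
= B \land \lnot C \land \lnot C \lor B \land \lnot C \land \lnot B \lor B \land \lnot C \land C \lor C \land \lnot C \lor C \land \lnot B \lor C \land C   [distribute \land over \lor]
= B \land \lnot C \lor C   [simplify]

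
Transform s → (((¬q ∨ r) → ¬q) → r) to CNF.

s → (((¬q ∨ r) → ¬q) → r)
= ¬s ∨ (((¬q ∨ r) → ¬q) → r)   [eliminate →]
= ¬s ∨ ¬((¬q ∨ r) → ¬q) ∨ r   [eliminate →]
= ¬s ∨ ¬(¬(¬q ∨ r) ∨ ¬q) ∨ r   [eliminate →]
= ¬s ∨ (¬¬(¬q ∨ r) ∧ ¬¬q) ∨ r   [De Morgan]
= ¬s ∨ ((¬q ∨ r) ∧ ¬¬q) ∨ r   [double negation]
= ¬s ∨ ((¬q ∨ r) ∧ q) ∨ r   [double negation]
= (¬s ∨ ¬q ∨ r ∨ r) ∧ (¬s ∨ q ∨ r)   [distribute ∨ over ∧]
= (¬s ∨ ¬q ∨ r) ∧ (¬s ∨ q ∨ r)   [simplify]

(¬s ∨ ¬q ∨ r) ∧ (¬s ∨ q ∨ r)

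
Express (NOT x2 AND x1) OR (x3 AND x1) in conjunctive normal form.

(NOT x2 AND x1) OR (x3 AND x1)
= (NOT x2 OR x3) AND (NOT x2 OR x1) AND (x1 OR x3) AND (x1 OR x1)   (distribute OR over AND)
= (NOT x2 OR x3) AND x1   (simplify)

(NOT x2 OR x3) AND x1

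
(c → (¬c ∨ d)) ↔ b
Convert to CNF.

(c → (¬c ∨ d)) ↔ b
⇔ ((c → (¬c ∨ d)) → b) ∧ (b → (c → (¬c ∨ d)))   [eliminate ↔]
⇔ (¬(c → (¬c ∨ d)) ∨ b) ∧ (b → (c → (¬c ∨ d)))   [eliminate →]
⇔ (¬(¬c ∨ ¬c ∨ d) ∨ b) ∧ (b → (c → (¬c ∨ d)))   [eliminate →]
⇔ (¬(¬c ∨ ¬c ∨ d) ∨ b) ∧ (¬b ∨ (c → (¬c ∨ d)))   [eliminate →]
⇔ (¬(¬c ∨ ¬c ∨ d) ∨ b) ∧ (¬b ∨ ¬c ∨ ¬c ∨ d)   [eliminate →]
⇔ ((¬¬c ∧ ¬¬c ∧ ¬d) ∨ b) ∧ (¬b ∨ ¬c ∨ ¬c ∨ d)   [De Morgan]
⇔ ((c ∧ ¬¬c ∧ ¬d) ∨ b) ∧ (¬b ∨ ¬c ∨ ¬c ∨ d)   [double negation]
⇔ ((c ∧ c ∧ ¬d) ∨ b) ∧ (¬b ∨ ¬c ∨ ¬c ∨ d)   [double negation]
⇔ (c ∨ b) ∧ (c ∨ b) ∧ (¬d ∨ b) ∧ (¬b ∨ ¬c ∨ ¬c ∨ d)   [distribute ∨ over ∧]
⇔ (c ∨ b) ∧ (¬d ∨ b) ∧ (¬b ∨ ¬c ∨ d)   [simplify]

(c ∨ b) ∧ (¬d ∨ b) ∧ (¬b ∨ ¬c ∨ d)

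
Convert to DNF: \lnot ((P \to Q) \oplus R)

\lnot ((P \to Q) \oplus R)
≡ \lnot (((P \to Q) \land \lnot R) \lor (\lnot (P \to Q) \land R))   [expand \oplus]
≡ \lnot (((\lnot P \lor Q) \land \lnot R) \lor (\lnot (P \to Q) \land R))   [eliminate \to]
≡ \lnot (((\lnot P \lor Q) \land \lnot R) \lor (\lnot (\lnot P \lor Q) \land R))   [eliminate \to]
≡ \lnot ((\lnot P \lor Q) \land \lnot R) \land \lnot (\lnot (\lnot P \lor Q) \land R)   [De Morgan]
≡ (\lnot (\lnot P \lor Q) \lor \lnot \lnot R) \land \lnot (\lnot (\lnot P \lor Q) \land R)   [De Morgan]
≡ ((\lnot \lnot P \land \lnot Q) \lor \lnot \lnot R) \land \lnot (\lnot (\lnot P \lor Q) \land R)   [De Morgan]
≡ ((P \land \lnot Q) \lor \lnot \lnot R) \land \lnot (\lnot (\lnot P \lor Q) \land R)   [double negation]
≡ ((P \land \lnot Q) \lor R) \land \lnot (\lnot (\lnot P \lor Q) \land R)   [double negation]
≡ ((P \land \lnot Q) \lor R) \land (\lnot \lnot (\lnot P \lor Q) \lor \lnot R)   [De Morgan]
≡ ((P \land \lnot Q) \lor R) \land (\lnot P \lor Q \lor \lnot R)   [double negation]
≡ (P \land \lnot Q \land \lnot P) \lor (P \land \lnot Q \land Q) \lor (P \land \lnot Q \land \lnot R) \lor (R \land \lnot P) \lor (R \land Q) \lor (R \land \lnot R)   [distribute \land over \lor]
≡ (P \land \lnot Q \land \lnot R) \lor (R \land \lnot P) \lor (R \land Q)   [simplify]

(P \land \lnot Q \land \lnot R) \lor (R \land \lnot P) \lor (R \land Q)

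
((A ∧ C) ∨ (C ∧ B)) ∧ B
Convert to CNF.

C ∧ B

((A ∧ C) ∨ (C ∧ B)) ∧ B
≡ (A ∨ C) ∧ (A ∨ B) ∧ (C ∨ C) ∧ (C ∨ B) ∧ B   (distribute ∨ over ∧)
≡ C ∧ B   (simplify)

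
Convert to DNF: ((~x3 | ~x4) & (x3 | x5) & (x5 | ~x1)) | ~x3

(~x4 & x3 & ~x1) | (~x4 & x5) | ~x3

((~x3 | ~x4) & (x3 | x5) & (x5 | ~x1)) | ~x3
⇔ (~x3 & x3 & x5) | (~x3 & x3 & ~x1) | (~x3 & x5 & x5) | (~x3 & x5 & ~x1) | (~x4 & x3 & x5) | (~x4 & x3 & ~x1) | (~x4 & x5 & x5) | (~x4 & x5 & ~x1) | ~x3   (distribute & over |)
⇔ (~x4 & x3 & ~x1) | (~x4 & x5) | ~x3   (simplify)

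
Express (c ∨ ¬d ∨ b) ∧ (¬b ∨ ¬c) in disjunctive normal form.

(c ∨ ¬d ∨ b) ∧ (¬b ∨ ¬c)
= (c ∧ ¬b) ∨ (c ∧ ¬c) ∨ (¬d ∧ ¬b) ∨ (¬d ∧ ¬c) ∨ (b ∧ ¬b) ∨ (b ∧ ¬c)   [distribute ∧ over ∨]
= (c ∧ ¬b) ∨ (¬d ∧ ¬b) ∨ (¬d ∧ ¬c) ∨ (b ∧ ¬c)   [simplify]

(c ∧ ¬b) ∨ (¬d ∧ ¬b) ∨ (¬d ∧ ¬c) ∨ (b ∧ ¬c)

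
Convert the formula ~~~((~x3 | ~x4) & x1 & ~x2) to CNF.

~~~((~x3 | ~x4) & x1 & ~x2)
⇔ ~((~x3 | ~x4) & x1 & ~x2)   [double negation]
⇔ ~(~x3 | ~x4) | ~x1 | ~~x2   [De Morgan]
⇔ (~~x3 & ~~x4) | ~x1 | ~~x2   [De Morgan]
⇔ (x3 & ~~x4) | ~x1 | ~~x2   [double negation]
⇔ (x3 & x4) | ~x1 | ~~x2   [double negation]
⇔ (x3 & x4) | ~x1 | x2   [double negation]
⇔ (x3 | ~x1 | x2) & (x4 | ~x1 | x2)   [distribute | over &]

(x3 | ~x1 | x2) & (x4 | ~x1 | x2)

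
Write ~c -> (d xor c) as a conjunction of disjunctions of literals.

c | d

~c -> (d xor c)
⇔ ~~c | (d xor c)   — eliminate ->
⇔ ~~c | ((d | c) & ~(d & c))   — expand xor
⇔ c | ((d | c) & ~(d & c))   — double negation
⇔ c | ((d | c) & (~d | ~c))   — De Morgan
⇔ (c | d | c) & (c | ~d | ~c)   — distribute | over &
⇔ c | d   — simplify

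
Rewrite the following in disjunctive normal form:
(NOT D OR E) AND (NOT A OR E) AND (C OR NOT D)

(NOT D OR E) AND (NOT A OR E) AND (C OR NOT D)
≡ (NOT D AND NOT A AND C) OR (NOT D AND NOT A AND NOT D) OR (NOT D AND E AND C) OR (NOT D AND E AND NOT D) OR (E AND NOT A AND C) OR (E AND NOT A AND NOT D) OR (E AND E AND C) OR (E AND E AND NOT D)   [distribute AND over OR]
≡ (NOT D AND NOT A) OR (NOT D AND E) OR (E AND C)   [simplify]

(NOT D AND NOT A) OR (NOT D AND E) OR (E AND C)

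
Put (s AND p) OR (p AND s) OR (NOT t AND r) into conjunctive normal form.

(s OR NOT t) AND (s OR r) AND (p OR NOT t) AND (p OR r)

(s AND p) OR (p AND s) OR (NOT t AND r)
= (s OR p OR NOT t) AND (s OR p OR r) AND (s OR s OR NOT t) AND (s OR s OR r) AND (p OR p OR NOT t) AND (p OR p OR r) AND (p OR s OR NOT t) AND (p OR s OR r)
= (s OR NOT t) AND (s OR r) AND (p OR NOT t) AND (p OR r)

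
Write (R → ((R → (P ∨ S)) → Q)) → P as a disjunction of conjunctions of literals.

(R ∧ S ∧ ¬Q) ∨ P

(R → ((R → (P ∨ S)) → Q)) → P
= ¬(R → ((R → (P ∨ S)) → Q)) ∨ P
= ¬(¬R ∨ ((R → (P ∨ S)) → Q)) ∨ P
= ¬(¬R ∨ ¬(R → (P ∨ S)) ∨ Q) ∨ P
= ¬(¬R ∨ ¬(¬R ∨ P ∨ S) ∨ Q) ∨ P
= (¬¬R ∧ ¬¬(¬R ∨ P ∨ S) ∧ ¬Q) ∨ P
= (R ∧ ¬¬(¬R ∨ P ∨ S) ∧ ¬Q) ∨ P
= (R ∧ (¬R ∨ P ∨ S) ∧ ¬Q) ∨ P
= (R ∧ ¬R ∧ ¬Q) ∨ (R ∧ P ∧ ¬Q) ∨ (R ∧ S ∧ ¬Q) ∨ P
= (R ∧ S ∧ ¬Q) ∨ P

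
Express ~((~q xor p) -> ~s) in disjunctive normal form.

(~q & ~p & s) | (q & p & s)

~((~q xor p) -> ~s)
= ~(~(~q xor p) | ~s)   [eliminate ->]
= ~(~((~q & ~p) | (~~q & p)) | ~s)   [expand xor]
= ~~((~q & ~p) | (~~q & p)) & ~~s   [De Morgan]
= ((~q & ~p) | (~~q & p)) & ~~s   [double negation]
= ((~q & ~p) | (q & p)) & ~~s   [double negation]
= ((~q & ~p) | (q & p)) & s   [double negation]
= (~q & ~p & s) | (q & p & s)   [distribute & over |]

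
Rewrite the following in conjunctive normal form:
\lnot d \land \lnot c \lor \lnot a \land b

\lnot d \land \lnot c \lor \lnot a \land b
≡ (\lnot d \lor \lnot a) \land (\lnot d \lor b) \land (\lnot c \lor \lnot a) \land (\lnot c \lor b)   — distribute \lor over \land

(\lnot d \lor \lnot a) \land (\lnot d \lor b) \land (\lnot c \lor \lnot a) \land (\lnot c \lor b)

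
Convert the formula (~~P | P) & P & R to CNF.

P & R

(~~P | P) & P & R
≡ (P | P) & P & R   — double negation
≡ P & R   — simplify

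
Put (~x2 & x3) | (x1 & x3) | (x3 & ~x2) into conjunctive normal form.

(~x2 & x3) | (x1 & x3) | (x3 & ~x2)
⇔ (~x2 | x1 | x3) & (~x2 | x1 | ~x2) & (~x2 | x3 | x3) & (~x2 | x3 | ~x2) & (x3 | x1 | x3) & (x3 | x1 | ~x2) & (x3 | x3 | x3) & (x3 | x3 | ~x2)
⇔ (~x2 | x1) & x3

(~x2 | x1) & x3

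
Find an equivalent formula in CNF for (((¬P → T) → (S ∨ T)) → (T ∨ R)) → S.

(((¬P → T) → (S ∨ T)) → (T ∨ R)) → S
≡ ¬(((¬P → T) → (S ∨ T)) → (T ∨ R)) ∨ S   [eliminate →]
≡ ¬(¬((¬P → T) → (S ∨ T)) ∨ T ∨ R) ∨ S   [eliminate →]
≡ ¬(¬(¬(¬P → T) ∨ S ∨ T) ∨ T ∨ R) ∨ S   [eliminate →]
≡ ¬(¬(¬(¬¬P ∨ T) ∨ S ∨ T) ∨ T ∨ R) ∨ S   [eliminate →]
≡ (¬¬(¬(¬¬P ∨ T) ∨ S ∨ T) ∧ ¬T ∧ ¬R) ∨ S   [De Morgan]
≡ ((¬(¬¬P ∨ T) ∨ S ∨ T) ∧ ¬T ∧ ¬R) ∨ S   [double negation]
≡ (((¬¬¬P ∧ ¬T) ∨ S ∨ T) ∧ ¬T ∧ ¬R) ∨ S   [De Morgan]
≡ (((¬P ∧ ¬T) ∨ S ∨ T) ∧ ¬T ∧ ¬R) ∨ S   [double negation]
≡ (¬P ∨ S ∨ T ∨ S) ∧ (¬T ∨ S ∨ T ∨ S) ∧ (¬T ∨ S) ∧ (¬R ∨ S)   [distribute ∨ over ∧]
≡ (¬P ∨ S ∨ T) ∧ (¬T ∨ S) ∧ (¬R ∨ S)   [simplify]

(¬P ∨ S ∨ T) ∧ (¬T ∨ S) ∧ (¬R ∨ S)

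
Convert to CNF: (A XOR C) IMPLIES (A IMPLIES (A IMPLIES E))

NOT A OR C OR E

(A XOR C) IMPLIES (A IMPLIES (A IMPLIES E))
= NOT (A XOR C) OR (A IMPLIES (A IMPLIES E))   [eliminate IMPLIES]
= NOT ((A OR C) AND NOT (A AND C)) OR (A IMPLIES (A IMPLIES E))   [expand XOR]
= NOT ((A OR C) AND NOT (A AND C)) OR NOT A OR (A IMPLIES E)   [eliminate IMPLIES]
= NOT ((A OR C) AND NOT (A AND C)) OR NOT A OR NOT A OR E   [eliminate IMPLIES]
= NOT (A OR C) OR NOT NOT (A AND C) OR NOT A OR NOT A OR E   [De Morgan]
= (NOT A AND NOT C) OR NOT NOT (A AND C) OR NOT A OR NOT A OR E   [De Morgan]
= (NOT A AND NOT C) OR (A AND C) OR NOT A OR NOT A OR E   [double negation]
= (NOT A OR A OR NOT A OR NOT A OR E) AND (NOT A OR C OR NOT A OR NOT A OR E) AND (NOT C OR A OR NOT A OR NOT A OR E) AND (NOT C OR C OR NOT A OR NOT A OR E)   [distribute OR over AND]
= NOT A OR C OR E   [simplify]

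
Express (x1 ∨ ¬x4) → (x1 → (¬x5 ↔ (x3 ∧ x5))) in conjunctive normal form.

(¬x1 ∨ x5) ∧ (¬x1 ∨ ¬x3 ∨ ¬x5)

(x1 ∨ ¬x4) → (x1 → (¬x5 ↔ (x3 ∧ x5)))
≡ ¬(x1 ∨ ¬x4) ∨ (x1 → (¬x5 ↔ (x3 ∧ x5)))
≡ ¬(x1 ∨ ¬x4) ∨ ¬x1 ∨ (¬x5 ↔ (x3 ∧ x5))
≡ ¬(x1 ∨ ¬x4) ∨ ¬x1 ∨ ((¬x5 → (x3 ∧ x5)) ∧ ((x3 ∧ x5) → ¬x5))
≡ ¬(x1 ∨ ¬x4) ∨ ¬x1 ∨ ((¬¬x5 ∨ (x3 ∧ x5)) ∧ ((x3 ∧ x5) → ¬x5))
≡ ¬(x1 ∨ ¬x4) ∨ ¬x1 ∨ ((¬¬x5 ∨ (x3 ∧ x5)) ∧ (¬(x3 ∧ x5) ∨ ¬x5))
≡ (¬x1 ∧ ¬¬x4) ∨ ¬x1 ∨ ((¬¬x5 ∨ (x3 ∧ x5)) ∧ (¬(x3 ∧ x5) ∨ ¬x5))
≡ (¬x1 ∧ x4) ∨ ¬x1 ∨ ((¬¬x5 ∨ (x3 ∧ x5)) ∧ (¬(x3 ∧ x5) ∨ ¬x5))
≡ (¬x1 ∧ x4) ∨ ¬x1 ∨ ((x5 ∨ (x3 ∧ x5)) ∧ (¬(x3 ∧ x5) ∨ ¬x5))
≡ (¬x1 ∧ x4) ∨ ¬x1 ∨ ((x5 ∨ (x3 ∧ x5)) ∧ (¬x3 ∨ ¬x5 ∨ ¬x5))
≡ (¬x1 ∨ ¬x1 ∨ x5 ∨ x3) ∧ (¬x1 ∨ ¬x1 ∨ x5 ∨ x5) ∧ (¬x1 ∨ ¬x1 ∨ ¬x3 ∨ ¬x5 ∨ ¬x5) ∧ (x4 ∨ ¬x1 ∨ x5 ∨ x3) ∧ (x4 ∨ ¬x1 ∨ x5 ∨ x5) ∧ (x4 ∨ ¬x1 ∨ ¬x3 ∨ ¬x5 ∨ ¬x5)
≡ (¬x1 ∨ x5) ∧ (¬x1 ∨ ¬x3 ∨ ¬x5)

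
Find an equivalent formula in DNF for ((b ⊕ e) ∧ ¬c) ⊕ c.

(b ∧ ¬e ∧ ¬c) ∨ (¬b ∧ e ∧ ¬c) ∨ c

((b ⊕ e) ∧ ¬c) ⊕ c
≡ ((b ⊕ e) ∧ ¬c ∧ ¬c) ∨ (¬((b ⊕ e) ∧ ¬c) ∧ c)
≡ (((b ∧ ¬e) ∨ (¬b ∧ e)) ∧ ¬c ∧ ¬c) ∨ (¬((b ⊕ e) ∧ ¬c) ∧ c)
≡ (((b ∧ ¬e) ∨ (¬b ∧ e)) ∧ ¬c ∧ ¬c) ∨ (¬(((b ∧ ¬e) ∨ (¬b ∧ e)) ∧ ¬c) ∧ c)
≡ (((b ∧ ¬e) ∨ (¬b ∧ e)) ∧ ¬c ∧ ¬c) ∨ ((¬((b ∧ ¬e) ∨ (¬b ∧ e)) ∨ ¬¬c) ∧ c)
≡ (((b ∧ ¬e) ∨ (¬b ∧ e)) ∧ ¬c ∧ ¬c) ∨ (((¬(b ∧ ¬e) ∧ ¬(¬b ∧ e)) ∨ ¬¬c) ∧ c)
≡ (((b ∧ ¬e) ∨ (¬b ∧ e)) ∧ ¬c ∧ ¬c) ∨ ((((¬b ∨ ¬¬e) ∧ ¬(¬b ∧ e)) ∨ ¬¬c) ∧ c)
≡ (((b ∧ ¬e) ∨ (¬b ∧ e)) ∧ ¬c ∧ ¬c) ∨ ((((¬b ∨ e) ∧ ¬(¬b ∧ e)) ∨ ¬¬c) ∧ c)
≡ (((b ∧ ¬e) ∨ (¬b ∧ e)) ∧ ¬c ∧ ¬c) ∨ ((((¬b ∨ e) ∧ (¬¬b ∨ ¬e)) ∨ ¬¬c) ∧ c)
≡ (((b ∧ ¬e) ∨ (¬b ∧ e)) ∧ ¬c ∧ ¬c) ∨ ((((¬b ∨ e) ∧ (b ∨ ¬e)) ∨ ¬¬c) ∧ c)
≡ (((b ∧ ¬e) ∨ (¬b ∧ e)) ∧ ¬c ∧ ¬c) ∨ ((((¬b ∨ e) ∧ (b ∨ ¬e)) ∨ c) ∧ c)
≡ (b ∧ ¬e ∧ ¬c ∧ ¬c) ∨ (¬b ∧ e ∧ ¬c ∧ ¬c) ∨ (¬b ∧ b ∧ c) ∨ (¬b ∧ ¬e ∧ c) ∨ (e ∧ b ∧ c) ∨ (e ∧ ¬e ∧ c) ∨ (c ∧ c)
≡ (b ∧ ¬e ∧ ¬c) ∨ (¬b ∧ e ∧ ¬c) ∨ c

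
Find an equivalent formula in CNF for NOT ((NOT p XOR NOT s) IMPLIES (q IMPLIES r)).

NOT ((NOT p XOR NOT s) IMPLIES (q IMPLIES r))
≡ NOT (NOT (NOT p XOR NOT s) OR (q IMPLIES r))   (eliminate IMPLIES)
≡ NOT (NOT ((NOT p OR NOT s) AND NOT (NOT p AND NOT s)) OR (q IMPLIES r))   (expand XOR)
≡ NOT (NOT ((NOT p OR NOT s) AND NOT (NOT p AND NOT s)) OR NOT q OR r)   (eliminate IMPLIES)
≡ NOT NOT ((NOT p OR NOT s) AND NOT (NOT p AND NOT s)) AND NOT NOT q AND NOT r   (De Morgan)
≡ (NOT p OR NOT s) AND NOT (NOT p AND NOT s) AND NOT NOT q AND NOT r   (double negation)
≡ (NOT p OR NOT s) AND (NOT NOT p OR NOT NOT s) AND NOT NOT q AND NOT r   (De Morgan)
≡ (NOT p OR NOT s) AND (p OR NOT NOT s) AND NOT NOT q AND NOT r   (double negation)
≡ (NOT p OR NOT s) AND (p OR s) AND NOT NOT q AND NOT r   (double negation)
≡ (NOT p OR NOT s) AND (p OR s) AND q AND NOT r   (double negation)

(NOT p OR NOT s) AND (p OR s) AND q AND NOT r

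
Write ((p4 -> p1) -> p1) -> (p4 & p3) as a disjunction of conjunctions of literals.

(~p4 & ~p1) | (p4 & p3)

((p4 -> p1) -> p1) -> (p4 & p3)
= ~((p4 -> p1) -> p1) | (p4 & p3)   (eliminate ->)
= ~(~(p4 -> p1) | p1) | (p4 & p3)   (eliminate ->)
= ~(~(~p4 | p1) | p1) | (p4 & p3)   (eliminate ->)
= (~~(~p4 | p1) & ~p1) | (p4 & p3)   (De Morgan)
= ((~p4 | p1) & ~p1) | (p4 & p3)   (double negation)
= (~p4 & ~p1) | (p1 & ~p1) | (p4 & p3)   (distribute & over |)
= (~p4 & ~p1) | (p4 & p3)   (simplify)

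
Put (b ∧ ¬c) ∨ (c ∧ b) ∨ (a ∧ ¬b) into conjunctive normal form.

b ∨ a

(b ∧ ¬c) ∨ (c ∧ b) ∨ (a ∧ ¬b)
≡ (b ∨ c ∨ a) ∧ (b ∨ c ∨ ¬b) ∧ (b ∨ b ∨ a) ∧ (b ∨ b ∨ ¬b) ∧ (¬c ∨ c ∨ a) ∧ (¬c ∨ c ∨ ¬b) ∧ (¬c ∨ b ∨ a) ∧ (¬c ∨ b ∨ ¬b)   [distribute ∨ over ∧]
≡ b ∨ a   [simplify]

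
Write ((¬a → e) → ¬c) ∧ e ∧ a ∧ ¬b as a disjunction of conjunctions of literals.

¬c ∧ e ∧ a ∧ ¬b

((¬a → e) → ¬c) ∧ e ∧ a ∧ ¬b
≡ (¬(¬a → e) ∨ ¬c) ∧ e ∧ a ∧ ¬b   (eliminate →)
≡ (¬(¬¬a ∨ e) ∨ ¬c) ∧ e ∧ a ∧ ¬b   (eliminate →)
≡ (¬¬¬a ∧ ¬e ∨ ¬c) ∧ e ∧ a ∧ ¬b   (De Morgan)
≡ (¬a ∧ ¬e ∨ ¬c) ∧ e ∧ a ∧ ¬b   (double negation)
≡ ¬a ∧ ¬e ∧ e ∧ a ∧ ¬b ∨ ¬c ∧ e ∧ a ∧ ¬b   (distribute ∧ over ∨)
≡ ¬c ∧ e ∧ a ∧ ¬b   (simplify)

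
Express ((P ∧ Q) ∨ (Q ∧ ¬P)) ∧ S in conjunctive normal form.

((P ∧ Q) ∨ (Q ∧ ¬P)) ∧ S
= (P ∨ Q) ∧ (P ∨ ¬P) ∧ (Q ∨ Q) ∧ (Q ∨ ¬P) ∧ S   [distribute ∨ over ∧]
= Q ∧ S   [simplify]

Q ∧ S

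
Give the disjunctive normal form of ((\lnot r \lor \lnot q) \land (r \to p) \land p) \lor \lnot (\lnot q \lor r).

((\lnot r \lor \lnot q) \land (r \to p) \land p) \lor \lnot (\lnot q \lor r)
⇔ ((\lnot r \lor \lnot q) \land (\lnot r \lor p) \land p) \lor \lnot (\lnot q \lor r)   — eliminate \to
⇔ ((\lnot r \lor \lnot q) \land (\lnot r \lor p) \land p) \lor (\lnot \lnot q \land \lnot r)   — De Morgan
⇔ ((\lnot r \lor \lnot q) \land (\lnot r \lor p) \land p) \lor (q \land \lnot r)   — double negation
⇔ (\lnot r \land \lnot r \land p) \lor (\lnot r \land p \land p) \lor (\lnot q \land \lnot r \land p) \lor (\lnot q \land p \land p) \lor (q \land \lnot r)   — distribute \land over \lor
⇔ (\lnot r \land p) \lor (\lnot q \land p) \lor (q \land \lnot r)   — simplify

(\lnot r \land p) \lor (\lnot q \land p) \lor (q \land \lnot r)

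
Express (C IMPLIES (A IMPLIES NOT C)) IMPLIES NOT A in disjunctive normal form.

(C IMPLIES (A IMPLIES NOT C)) IMPLIES NOT A
≡ NOT (C IMPLIES (A IMPLIES NOT C)) OR NOT A
≡ NOT (NOT C OR (A IMPLIES NOT C)) OR NOT A
≡ NOT (NOT C OR NOT A OR NOT C) OR NOT A
≡ (NOT NOT C AND NOT NOT A AND NOT NOT C) OR NOT A
≡ (C AND NOT NOT A AND NOT NOT C) OR NOT A
≡ (C AND A AND NOT NOT C) OR NOT A
≡ (C AND A AND C) OR NOT A
≡ (C AND A) OR NOT A

(C AND A) OR NOT A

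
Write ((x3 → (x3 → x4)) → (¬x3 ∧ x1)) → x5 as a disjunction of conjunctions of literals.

(¬x3 ∧ ¬x1) ∨ (x4 ∧ x3) ∨ (x4 ∧ ¬x1) ∨ x5

((x3 → (x3 → x4)) → (¬x3 ∧ x1)) → x5
≡ ¬((x3 → (x3 → x4)) → (¬x3 ∧ x1)) ∨ x5   [eliminate →]
≡ ¬(¬(x3 → (x3 → x4)) ∨ (¬x3 ∧ x1)) ∨ x5   [eliminate →]
≡ ¬(¬(¬x3 ∨ (x3 → x4)) ∨ (¬x3 ∧ x1)) ∨ x5   [eliminate →]
≡ ¬(¬(¬x3 ∨ ¬x3 ∨ x4) ∨ (¬x3 ∧ x1)) ∨ x5   [eliminate →]
≡ (¬¬(¬x3 ∨ ¬x3 ∨ x4) ∧ ¬(¬x3 ∧ x1)) ∨ x5   [De Morgan]
≡ ((¬x3 ∨ ¬x3 ∨ x4) ∧ ¬(¬x3 ∧ x1)) ∨ x5   [double negation]
≡ ((¬x3 ∨ ¬x3 ∨ x4) ∧ (¬¬x3 ∨ ¬x1)) ∨ x5   [De Morgan]
≡ ((¬x3 ∨ ¬x3 ∨ x4) ∧ (x3 ∨ ¬x1)) ∨ x5   [double negation]
≡ (¬x3 ∧ x3) ∨ (¬x3 ∧ ¬x1) ∨ (¬x3 ∧ x3) ∨ (¬x3 ∧ ¬x1) ∨ (x4 ∧ x3) ∨ (x4 ∧ ¬x1) ∨ x5   [distribute ∧ over ∨]
≡ (¬x3 ∧ ¬x1) ∨ (x4 ∧ x3) ∨ (x4 ∧ ¬x1) ∨ x5   [simplify]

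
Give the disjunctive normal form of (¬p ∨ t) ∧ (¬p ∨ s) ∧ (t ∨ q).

(¬p ∨ t) ∧ (¬p ∨ s) ∧ (t ∨ q)
= (¬p ∧ ¬p ∧ t) ∨ (¬p ∧ ¬p ∧ q) ∨ (¬p ∧ s ∧ t) ∨ (¬p ∧ s ∧ q) ∨ (t ∧ ¬p ∧ t) ∨ (t ∧ ¬p ∧ q) ∨ (t ∧ s ∧ t) ∨ (t ∧ s ∧ q)   [distribute ∧ over ∨]
= (¬p ∧ t) ∨ (¬p ∧ q) ∨ (t ∧ s)   [simplify]

(¬p ∧ t) ∨ (¬p ∧ q) ∨ (t ∧ s)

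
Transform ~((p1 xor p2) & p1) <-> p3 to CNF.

(~p1 | ~p2 | p3) & (p1 | p3) & (~p3 | ~p1 | p2)

~((p1 xor p2) & p1) <-> p3
= (~((p1 xor p2) & p1) -> p3) & (p3 -> ~((p1 xor p2) & p1))   [eliminate <->]
= (~~((p1 xor p2) & p1) | p3) & (p3 -> ~((p1 xor p2) & p1))   [eliminate ->]
= (~~((p1 | p2) & ~(p1 & p2) & p1) | p3) & (p3 -> ~((p1 xor p2) & p1))   [expand xor]
= (~~((p1 | p2) & ~(p1 & p2) & p1) | p3) & (~p3 | ~((p1 xor p2) & p1))   [eliminate ->]
= (~~((p1 | p2) & ~(p1 & p2) & p1) | p3) & (~p3 | ~((p1 | p2) & ~(p1 & p2) & p1))   [expand xor]
= (((p1 | p2) & ~(p1 & p2) & p1) | p3) & (~p3 | ~((p1 | p2) & ~(p1 & p2) & p1))   [double negation]
= (((p1 | p2) & (~p1 | ~p2) & p1) | p3) & (~p3 | ~((p1 | p2) & ~(p1 & p2) & p1))   [De Morgan]
= (((p1 | p2) & (~p1 | ~p2) & p1) | p3) & (~p3 | ~(p1 | p2) | ~~(p1 & p2) | ~p1)   [De Morgan]
= (((p1 | p2) & (~p1 | ~p2) & p1) | p3) & (~p3 | (~p1 & ~p2) | ~~(p1 & p2) | ~p1)   [De Morgan]
= (((p1 | p2) & (~p1 | ~p2) & p1) | p3) & (~p3 | (~p1 & ~p2) | (p1 & p2) | ~p1)   [double negation]
= (p1 | p2 | p3) & (~p1 | ~p2 | p3) & (p1 | p3) & (~p3 | ~p1 | p1 | ~p1) & (~p3 | ~p1 | p2 | ~p1) & (~p3 | ~p2 | p1 | ~p1) & (~p3 | ~p2 | p2 | ~p1)   [distribute | over &]
= (~p1 | ~p2 | p3) & (p1 | p3) & (~p3 | ~p1 | p2)   [simplify]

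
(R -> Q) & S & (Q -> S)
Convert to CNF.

(~R | Q) & S

(R -> Q) & S & (Q -> S)
= (~R | Q) & S & (Q -> S)   [eliminate ->]
= (~R | Q) & S & (~Q | S)   [eliminate ->]
= (~R | Q) & S   [simplify]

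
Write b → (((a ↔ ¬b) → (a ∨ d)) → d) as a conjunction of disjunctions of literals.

b → (((a ↔ ¬b) → (a ∨ d)) → d)
⇔ ¬b ∨ (((a ↔ ¬b) → (a ∨ d)) → d)   — eliminate →
⇔ ¬b ∨ ¬((a ↔ ¬b) → (a ∨ d)) ∨ d   — eliminate →
⇔ ¬b ∨ ¬(¬(a ↔ ¬b) ∨ a ∨ d) ∨ d   — eliminate →
⇔ ¬b ∨ ¬(¬((a → ¬b) ∧ (¬b → a)) ∨ a ∨ d) ∨ d   — eliminate ↔
⇔ ¬b ∨ ¬(¬((¬a ∨ ¬b) ∧ (¬b → a)) ∨ a ∨ d) ∨ d   — eliminate →
⇔ ¬b ∨ ¬(¬((¬a ∨ ¬b) ∧ (¬¬b ∨ a)) ∨ a ∨ d) ∨ d   — eliminate →
⇔ ¬b ∨ (¬¬((¬a ∨ ¬b) ∧ (¬¬b ∨ a)) ∧ ¬a ∧ ¬d) ∨ d   — De Morgan
⇔ ¬b ∨ ((¬a ∨ ¬b) ∧ (¬¬b ∨ a) ∧ ¬a ∧ ¬d) ∨ d   — double negation
⇔ ¬b ∨ ((¬a ∨ ¬b) ∧ (b ∨ a) ∧ ¬a ∧ ¬d) ∨ d   — double negation
⇔ (¬b ∨ ¬a ∨ ¬b ∨ d) ∧ (¬b ∨ b ∨ a ∨ d) ∧ (¬b ∨ ¬a ∨ d) ∧ (¬b ∨ ¬d ∨ d)   — distribute ∨ over ∧
⇔ ¬b ∨ ¬a ∨ d   — simplify

¬b ∨ ¬a ∨ d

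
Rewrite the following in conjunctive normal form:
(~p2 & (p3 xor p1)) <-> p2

(p2 | ~p3 | p1) & (p2 | ~p1 | p3) & ~p2

(~p2 & (p3 xor p1)) <-> p2
= ((~p2 & (p3 xor p1)) -> p2) & (p2 -> (~p2 & (p3 xor p1)))
= (~(~p2 & (p3 xor p1)) | p2) & (p2 -> (~p2 & (p3 xor p1)))
= (~(~p2 & (p3 | p1) & ~(p3 & p1)) | p2) & (p2 -> (~p2 & (p3 xor p1)))
= (~(~p2 & (p3 | p1) & ~(p3 & p1)) | p2) & (~p2 | (~p2 & (p3 xor p1)))
= (~(~p2 & (p3 | p1) & ~(p3 & p1)) | p2) & (~p2 | (~p2 & (p3 | p1) & ~(p3 & p1)))
= (~~p2 | ~(p3 | p1) | ~~(p3 & p1) | p2) & (~p2 | (~p2 & (p3 | p1) & ~(p3 & p1)))
= (p2 | ~(p3 | p1) | ~~(p3 & p1) | p2) & (~p2 | (~p2 & (p3 | p1) & ~(p3 & p1)))
= (p2 | (~p3 & ~p1) | ~~(p3 & p1) | p2) & (~p2 | (~p2 & (p3 | p1) & ~(p3 & p1)))
= (p2 | (~p3 & ~p1) | (p3 & p1) | p2) & (~p2 | (~p2 & (p3 | p1) & ~(p3 & p1)))
= (p2 | (~p3 & ~p1) | (p3 & p1) | p2) & (~p2 | (~p2 & (p3 | p1) & (~p3 | ~p1)))
= (p2 | ~p3 | p3 | p2) & (p2 | ~p3 | p1 | p2) & (p2 | ~p1 | p3 | p2) & (p2 | ~p1 | p1 | p2) & (~p2 | ~p2) & (~p2 | p3 | p1) & (~p2 | ~p3 | ~p1)
= (p2 | ~p3 | p1) & (p2 | ~p1 | p3) & ~p2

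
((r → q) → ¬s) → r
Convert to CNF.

s ∨ r

((r → q) → ¬s) → r
≡ ¬((r → q) → ¬s) ∨ r   — eliminate →
≡ ¬(¬(r → q) ∨ ¬s) ∨ r   — eliminate →
≡ ¬(¬(¬r ∨ q) ∨ ¬s) ∨ r   — eliminate →
≡ (¬¬(¬r ∨ q) ∧ ¬¬s) ∨ r   — De Morgan
≡ ((¬r ∨ q) ∧ ¬¬s) ∨ r   — double negation
≡ ((¬r ∨ q) ∧ s) ∨ r   — double negation
≡ (¬r ∨ q ∨ r) ∧ (s ∨ r)   — distribute ∨ over ∧
≡ s ∨ r   — simplify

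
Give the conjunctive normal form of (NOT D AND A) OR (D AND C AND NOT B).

(NOT D OR C) AND (NOT D OR NOT B) AND (A OR D) AND (A OR C) AND (A OR NOT B)

(NOT D AND A) OR (D AND C AND NOT B)
= (NOT D OR D) AND (NOT D OR C) AND (NOT D OR NOT B) AND (A OR D) AND (A OR C) AND (A OR NOT B)   [distribute OR over AND]
= (NOT D OR C) AND (NOT D OR NOT B) AND (A OR D) AND (A OR C) AND (A OR NOT B)   [simplify]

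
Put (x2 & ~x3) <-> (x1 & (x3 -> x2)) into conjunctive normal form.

(x2 & ~x3) <-> (x1 & (x3 -> x2))
⇔ ((x2 & ~x3) -> (x1 & (x3 -> x2))) & ((x1 & (x3 -> x2)) -> (x2 & ~x3))   (eliminate <->)
⇔ (~(x2 & ~x3) | (x1 & (x3 -> x2))) & ((x1 & (x3 -> x2)) -> (x2 & ~x3))   (eliminate ->)
⇔ (~(x2 & ~x3) | (x1 & (~x3 | x2))) & ((x1 & (x3 -> x2)) -> (x2 & ~x3))   (eliminate ->)
⇔ (~(x2 & ~x3) | (x1 & (~x3 | x2))) & (~(x1 & (x3 -> x2)) | (x2 & ~x3))   (eliminate ->)
⇔ (~(x2 & ~x3) | (x1 & (~x3 | x2))) & (~(x1 & (~x3 | x2)) | (x2 & ~x3))   (eliminate ->)
⇔ (~x2 | ~~x3 | (x1 & (~x3 | x2))) & (~(x1 & (~x3 | x2)) | (x2 & ~x3))   (De Morgan)
⇔ (~x2 | x3 | (x1 & (~x3 | x2))) & (~(x1 & (~x3 | x2)) | (x2 & ~x3))   (double negation)
⇔ (~x2 | x3 | (x1 & (~x3 | x2))) & (~x1 | ~(~x3 | x2) | (x2 & ~x3))   (De Morgan)
⇔ (~x2 | x3 | (x1 & (~x3 | x2))) & (~x1 | (~~x3 & ~x2) | (x2 & ~x3))   (De Morgan)
⇔ (~x2 | x3 | (x1 & (~x3 | x2))) & (~x1 | (x3 & ~x2) | (x2 & ~x3))   (double negation)
⇔ (~x2 | x3 | x1) & (~x2 | x3 | ~x3 | x2) & (~x1 | x3 | x2) & (~x1 | x3 | ~x3) & (~x1 | ~x2 | x2) & (~x1 | ~x2 | ~x3)   (distribute | over &)
⇔ (~x2 | x3 | x1) & (~x1 | x3 | x2) & (~x1 | ~x2 | ~x3)   (simplify)

(~x2 | x3 | x1) & (~x1 | x3 | x2) & (~x1 | ~x2 | ~x3)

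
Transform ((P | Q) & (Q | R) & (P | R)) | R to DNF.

(P & Q) | R

((P | Q) & (Q | R) & (P | R)) | R
≡ (P & Q & P) | (P & Q & R) | (P & R & P) | (P & R & R) | (Q & Q & P) | (Q & Q & R) | (Q & R & P) | (Q & R & R) | R   [distribute & over |]
≡ (P & Q) | R   [simplify]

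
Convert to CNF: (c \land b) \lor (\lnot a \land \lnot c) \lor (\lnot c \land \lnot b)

(c \land b) \lor (\lnot a \land \lnot c) \lor (\lnot c \land \lnot b)
⇔ (c \lor \lnot a \lor \lnot c) \land (c \lor \lnot a \lor \lnot b) \land (c \lor \lnot c \lor \lnot c) \land (c \lor \lnot c \lor \lnot b) \land (b \lor \lnot a \lor \lnot c) \land (b \lor \lnot a \lor \lnot b) \land (b \lor \lnot c \lor \lnot c) \land (b \lor \lnot c \lor \lnot b)   [distribute \lor over \land]
⇔ (c \lor \lnot a \lor \lnot b) \land (b \lor \lnot c)   [simplify]

(c \lor \lnot a \lor \lnot b) \land (b \lor \lnot c)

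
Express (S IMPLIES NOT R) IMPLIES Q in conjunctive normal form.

(S OR Q) AND (R OR Q)

(S IMPLIES NOT R) IMPLIES Q
= NOT (S IMPLIES NOT R) OR Q
= NOT (NOT S OR NOT R) OR Q
= (NOT NOT S AND NOT NOT R) OR Q
= (S AND NOT NOT R) OR Q
= (S AND R) OR Q
= (S OR Q) AND (R OR Q)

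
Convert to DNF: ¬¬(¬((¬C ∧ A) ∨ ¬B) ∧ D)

(C ∧ B ∧ D) ∨ (¬A ∧ B ∧ D)

¬¬(¬((¬C ∧ A) ∨ ¬B) ∧ D)
≡ ¬((¬C ∧ A) ∨ ¬B) ∧ D   [double negation]
≡ ¬(¬C ∧ A) ∧ ¬¬B ∧ D   [De Morgan]
≡ (¬¬C ∨ ¬A) ∧ ¬¬B ∧ D   [De Morgan]
≡ (C ∨ ¬A) ∧ ¬¬B ∧ D   [double negation]
≡ (C ∨ ¬A) ∧ B ∧ D   [double negation]
≡ (C ∧ B ∧ D) ∨ (¬A ∧ B ∧ D)   [distribute ∧ over ∨]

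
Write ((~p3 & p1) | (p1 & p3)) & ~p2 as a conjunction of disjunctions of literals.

p1 & ~p2

((~p3 & p1) | (p1 & p3)) & ~p2
= (~p3 | p1) & (~p3 | p3) & (p1 | p1) & (p1 | p3) & ~p2
= p1 & ~p2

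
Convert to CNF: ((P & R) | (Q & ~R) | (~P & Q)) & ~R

(P | Q) & (R | Q) & ~R

((P & R) | (Q & ~R) | (~P & Q)) & ~R
⇔ (P | Q | ~P) & (P | Q | Q) & (P | ~R | ~P) & (P | ~R | Q) & (R | Q | ~P) & (R | Q | Q) & (R | ~R | ~P) & (R | ~R | Q) & ~R   — distribute | over &
⇔ (P | Q) & (R | Q) & ~R   — simplify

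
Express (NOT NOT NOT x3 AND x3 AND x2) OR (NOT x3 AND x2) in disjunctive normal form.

(NOT NOT NOT x3 AND x3 AND x2) OR (NOT x3 AND x2)
≡ (NOT x3 AND x3 AND x2) OR (NOT x3 AND x2)
≡ NOT x3 AND x2

NOT x3 AND x2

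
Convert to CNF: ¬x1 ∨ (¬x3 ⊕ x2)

¬x1 ∨ (¬x3 ⊕ x2)
≡ ¬x1 ∨ ((¬x3 ∨ x2) ∧ ¬(¬x3 ∧ x2))   (expand ⊕)
≡ ¬x1 ∨ ((¬x3 ∨ x2) ∧ (¬¬x3 ∨ ¬x2))   (De Morgan)
≡ ¬x1 ∨ ((¬x3 ∨ x2) ∧ (x3 ∨ ¬x2))   (double negation)
≡ (¬x1 ∨ ¬x3 ∨ x2) ∧ (¬x1 ∨ x3 ∨ ¬x2)   (distribute ∨ over ∧)

(¬x1 ∨ ¬x3 ∨ x2) ∧ (¬x1 ∨ x3 ∨ ¬x2)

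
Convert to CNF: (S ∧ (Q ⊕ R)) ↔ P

(S ∧ (Q ⊕ R)) ↔ P
≡ ((S ∧ (Q ⊕ R)) → P) ∧ (P → (S ∧ (Q ⊕ R)))   [eliminate ↔]
≡ (¬(S ∧ (Q ⊕ R)) ∨ P) ∧ (P → (S ∧ (Q ⊕ R)))   [eliminate →]
≡ (¬(S ∧ (Q ∨ R) ∧ ¬(Q ∧ R)) ∨ P) ∧ (P → (S ∧ (Q ⊕ R)))   [expand ⊕]
≡ (¬(S ∧ (Q ∨ R) ∧ ¬(Q ∧ R)) ∨ P) ∧ (¬P ∨ (S ∧ (Q ⊕ R)))   [eliminate →]
≡ (¬(S ∧ (Q ∨ R) ∧ ¬(Q ∧ R)) ∨ P) ∧ (¬P ∨ (S ∧ (Q ∨ R) ∧ ¬(Q ∧ R)))   [expand ⊕]
≡ (¬S ∨ ¬(Q ∨ R) ∨ ¬¬(Q ∧ R) ∨ P) ∧ (¬P ∨ (S ∧ (Q ∨ R) ∧ ¬(Q ∧ R)))   [De Morgan]
≡ (¬S ∨ (¬Q ∧ ¬R) ∨ ¬¬(Q ∧ R) ∨ P) ∧ (¬P ∨ (S ∧ (Q ∨ R) ∧ ¬(Q ∧ R)))   [De Morgan]
≡ (¬S ∨ (¬Q ∧ ¬R) ∨ (Q ∧ R) ∨ P) ∧ (¬P ∨ (S ∧ (Q ∨ R) ∧ ¬(Q ∧ R)))   [double negation]
≡ (¬S ∨ (¬Q ∧ ¬R) ∨ (Q ∧ R) ∨ P) ∧ (¬P ∨ (S ∧ (Q ∨ R) ∧ (¬Q ∨ ¬R)))   [De Morgan]
≡ (¬S ∨ ¬Q ∨ Q ∨ P) ∧ (¬S ∨ ¬Q ∨ R ∨ P) ∧ (¬S ∨ ¬R ∨ Q ∨ P) ∧ (¬S ∨ ¬R ∨ R ∨ P) ∧ (¬P ∨ S) ∧ (¬P ∨ Q ∨ R) ∧ (¬P ∨ ¬Q ∨ ¬R)   [distribute ∨ over ∧]
≡ (¬S ∨ ¬Q ∨ R ∨ P) ∧ (¬S ∨ ¬R ∨ Q ∨ P) ∧ (¬P ∨ S) ∧ (¬P ∨ Q ∨ R) ∧ (¬P ∨ ¬Q ∨ ¬R)   [simplify]

(¬S ∨ ¬Q ∨ R ∨ P) ∧ (¬S ∨ ¬R ∨ Q ∨ P) ∧ (¬P ∨ S) ∧ (¬P ∨ Q ∨ R) ∧ (¬P ∨ ¬Q ∨ ¬R)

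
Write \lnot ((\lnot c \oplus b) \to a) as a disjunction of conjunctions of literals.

\lnot ((\lnot c \oplus b) \to a)
= \lnot (\lnot (\lnot c \oplus b) \lor a)   (eliminate \to)
= \lnot (\lnot ((\lnot c \land \lnot b) \lor (\lnot \lnot c \land b)) \lor a)   (expand \oplus)
= \lnot \lnot ((\lnot c \land \lnot b) \lor (\lnot \lnot c \land b)) \land \lnot a   (De Morgan)
= ((\lnot c \land \lnot b) \lor (\lnot \lnot c \land b)) \land \lnot a   (double negation)
= ((\lnot c \land \lnot b) \lor (c \land b)) \land \lnot a   (double negation)
= (\lnot c \land \lnot b \land \lnot a) \lor (c \land b \land \lnot a)   (distribute \land over \lor)

(\lnot c \land \lnot b \land \lnot a) \lor (c \land b \land \lnot a)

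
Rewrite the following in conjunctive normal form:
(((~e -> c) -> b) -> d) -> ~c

(((~e -> c) -> b) -> d) -> ~c
= ~(((~e -> c) -> b) -> d) | ~c
= ~(~((~e -> c) -> b) | d) | ~c
= ~(~(~(~e -> c) | b) | d) | ~c
= ~(~(~(~~e | c) | b) | d) | ~c
= (~~(~(~~e | c) | b) & ~d) | ~c
= ((~(~~e | c) | b) & ~d) | ~c
= (((~~~e & ~c) | b) & ~d) | ~c
= (((~e & ~c) | b) & ~d) | ~c
= (~e | b | ~c) & (~c | b | ~c) & (~d | ~c)
= (~c | b) & (~d | ~c)

(~c | b) & (~d | ~c)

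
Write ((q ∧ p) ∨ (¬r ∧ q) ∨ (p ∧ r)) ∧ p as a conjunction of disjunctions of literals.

(q ∨ r) ∧ p

((q ∧ p) ∨ (¬r ∧ q) ∨ (p ∧ r)) ∧ p
≡ (q ∨ ¬r ∨ p) ∧ (q ∨ ¬r ∨ r) ∧ (q ∨ q ∨ p) ∧ (q ∨ q ∨ r) ∧ (p ∨ ¬r ∨ p) ∧ (p ∨ ¬r ∨ r) ∧ (p ∨ q ∨ p) ∧ (p ∨ q ∨ r) ∧ p   (distribute ∨ over ∧)
≡ (q ∨ r) ∧ p   (simplify)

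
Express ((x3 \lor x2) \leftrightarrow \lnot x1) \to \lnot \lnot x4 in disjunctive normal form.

(x3 \land x1) \lor (x2 \land x1) \lor (\lnot x1 \land \lnot x3 \land \lnot x2) \lor x4

((x3 \lor x2) \leftrightarrow \lnot x1) \to \lnot \lnot x4
⇔ \lnot ((x3 \lor x2) \leftrightarrow \lnot x1) \lor \lnot \lnot x4
⇔ \lnot (((x3 \lor x2) \to \lnot x1) \land (\lnot x1 \to (x3 \lor x2))) \lor \lnot \lnot x4
⇔ \lnot ((\lnot (x3 \lor x2) \lor \lnot x1) \land (\lnot x1 \to (x3 \lor x2))) \lor \lnot \lnot x4
⇔ \lnot ((\lnot (x3 \lor x2) \lor \lnot x1) \land (\lnot \lnot x1 \lor x3 \lor x2)) \lor \lnot \lnot x4
⇔ \lnot (\lnot (x3 \lor x2) \lor \lnot x1) \lor \lnot (\lnot \lnot x1 \lor x3 \lor x2) \lor \lnot \lnot x4
⇔ (\lnot \lnot (x3 \lor x2) \land \lnot \lnot x1) \lor \lnot (\lnot \lnot x1 \lor x3 \lor x2) \lor \lnot \lnot x4
⇔ ((x3 \lor x2) \land \lnot \lnot x1) \lor \lnot (\lnot \lnot x1 \lor x3 \lor x2) \lor \lnot \lnot x4
⇔ ((x3 \lor x2) \land x1) \lor \lnot (\lnot \lnot x1 \lor x3 \lor x2) \lor \lnot \lnot x4
⇔ ((x3 \lor x2) \land x1) \lor (\lnot \lnot \lnot x1 \land \lnot x3 \land \lnot x2) \lor \lnot \lnot x4
⇔ ((x3 \lor x2) \land x1) \lor (\lnot x1 \land \lnot x3 \land \lnot x2) \lor \lnot \lnot x4
⇔ ((x3 \lor x2) \land x1) \lor (\lnot x1 \land \lnot x3 \land \lnot x2) \lor x4
⇔ (x3 \land x1) \lor (x2 \land x1) \lor (\lnot x1 \land \lnot x3 \land \lnot x2) \lor x4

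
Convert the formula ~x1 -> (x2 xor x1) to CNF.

~x1 -> (x2 xor x1)
≡ ~~x1 | (x2 xor x1)
≡ ~~x1 | ((x2 | x1) & ~(x2 & x1))
≡ x1 | ((x2 | x1) & ~(x2 & x1))
≡ x1 | ((x2 | x1) & (~x2 | ~x1))
≡ (x1 | x2 | x1) & (x1 | ~x2 | ~x1)
≡ x1 | x2

x1 | x2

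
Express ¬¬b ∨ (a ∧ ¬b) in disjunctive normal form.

b ∨ (a ∧ ¬b)

¬¬b ∨ (a ∧ ¬b)
≡ b ∨ (a ∧ ¬b)   [double negation]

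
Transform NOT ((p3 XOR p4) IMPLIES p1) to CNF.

(p3 OR p4) AND (NOT p3 OR NOT p4) AND NOT p1

NOT ((p3 XOR p4) IMPLIES p1)
≡ NOT (NOT (p3 XOR p4) OR p1)   [eliminate IMPLIES]
≡ NOT (NOT ((p3 OR p4) AND NOT (p3 AND p4)) OR p1)   [expand XOR]
≡ NOT NOT ((p3 OR p4) AND NOT (p3 AND p4)) AND NOT p1   [De Morgan]
≡ (p3 OR p4) AND NOT (p3 AND p4) AND NOT p1   [double negation]
≡ (p3 OR p4) AND (NOT p3 OR NOT p4) AND NOT p1   [De Morgan]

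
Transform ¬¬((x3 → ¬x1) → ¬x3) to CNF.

x1 ∨ ¬x3

¬¬((x3 → ¬x1) → ¬x3)
⇔ ¬¬(¬(x3 → ¬x1) ∨ ¬x3)
⇔ ¬¬(¬(¬x3 ∨ ¬x1) ∨ ¬x3)
⇔ ¬(¬x3 ∨ ¬x1) ∨ ¬x3
⇔ (¬¬x3 ∧ ¬¬x1) ∨ ¬x3
⇔ (x3 ∧ ¬¬x1) ∨ ¬x3
⇔ (x3 ∧ x1) ∨ ¬x3
⇔ (x3 ∨ ¬x3) ∧ (x1 ∨ ¬x3)
⇔ x1 ∨ ¬x3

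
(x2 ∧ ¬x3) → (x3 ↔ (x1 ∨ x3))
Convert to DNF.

(x2 ∧ ¬x3) → (x3 ↔ (x1 ∨ x3))
= ¬(x2 ∧ ¬x3) ∨ (x3 ↔ (x1 ∨ x3))   (eliminate →)
= ¬(x2 ∧ ¬x3) ∨ ((x3 → (x1 ∨ x3)) ∧ ((x1 ∨ x3) → x3))   (eliminate ↔)
= ¬(x2 ∧ ¬x3) ∨ ((¬x3 ∨ x1 ∨ x3) ∧ ((x1 ∨ x3) → x3))   (eliminate →)
= ¬(x2 ∧ ¬x3) ∨ ((¬x3 ∨ x1 ∨ x3) ∧ (¬(x1 ∨ x3) ∨ x3))   (eliminate →)
= ¬x2 ∨ ¬¬x3 ∨ ((¬x3 ∨ x1 ∨ x3) ∧ (¬(x1 ∨ x3) ∨ x3))   (De Morgan)
= ¬x2 ∨ x3 ∨ ((¬x3 ∨ x1 ∨ x3) ∧ (¬(x1 ∨ x3) ∨ x3))   (double negation)
= ¬x2 ∨ x3 ∨ ((¬x3 ∨ x1 ∨ x3) ∧ ((¬x1 ∧ ¬x3) ∨ x3))   (De Morgan)
= ¬x2 ∨ x3 ∨ (¬x3 ∧ ¬x1 ∧ ¬x3) ∨ (¬x3 ∧ x3) ∨ (x1 ∧ ¬x1 ∧ ¬x3) ∨ (x1 ∧ x3) ∨ (x3 ∧ ¬x1 ∧ ¬x3) ∨ (x3 ∧ x3)   (distribute ∧ over ∨)
= ¬x2 ∨ x3 ∨ (¬x3 ∧ ¬x1)   (simplify)

¬x2 ∨ x3 ∨ (¬x3 ∧ ¬x1)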